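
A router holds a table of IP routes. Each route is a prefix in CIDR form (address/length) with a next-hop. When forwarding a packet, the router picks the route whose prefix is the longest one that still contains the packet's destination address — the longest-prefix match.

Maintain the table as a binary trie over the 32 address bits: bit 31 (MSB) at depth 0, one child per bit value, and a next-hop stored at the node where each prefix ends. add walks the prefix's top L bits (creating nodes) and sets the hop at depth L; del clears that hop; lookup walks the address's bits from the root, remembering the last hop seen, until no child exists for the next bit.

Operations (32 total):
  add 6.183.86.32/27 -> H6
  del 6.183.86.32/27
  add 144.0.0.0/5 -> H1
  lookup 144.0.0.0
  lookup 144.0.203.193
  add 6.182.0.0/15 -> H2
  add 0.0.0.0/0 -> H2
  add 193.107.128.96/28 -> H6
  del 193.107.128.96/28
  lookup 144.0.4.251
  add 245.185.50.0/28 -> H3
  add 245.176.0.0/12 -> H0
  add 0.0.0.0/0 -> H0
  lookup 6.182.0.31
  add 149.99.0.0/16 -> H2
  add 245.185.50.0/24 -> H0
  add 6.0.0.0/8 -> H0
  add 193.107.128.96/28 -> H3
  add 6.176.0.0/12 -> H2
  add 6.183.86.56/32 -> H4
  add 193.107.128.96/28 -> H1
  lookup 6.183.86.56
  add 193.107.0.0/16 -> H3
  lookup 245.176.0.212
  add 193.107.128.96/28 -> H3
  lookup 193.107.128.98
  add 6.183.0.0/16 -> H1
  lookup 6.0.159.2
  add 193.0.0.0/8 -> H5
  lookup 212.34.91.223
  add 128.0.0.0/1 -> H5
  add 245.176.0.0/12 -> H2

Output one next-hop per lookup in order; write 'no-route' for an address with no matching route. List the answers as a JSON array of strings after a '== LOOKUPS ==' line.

Trace:
  add 6.183.86.32/27 -> H6 at depth 27
  - 6.183.86.32/27 clear@27
  add 144.0.0.0/5 -> H1 at depth 5
  lookup 144.0.0.0: bits 10010 walk d0:-→d1:-→d2:-→d3:-→d4:-→d5:H1 -> H1
  lookup 144.0.203.193: bits 10010 walk d0:-→d1:-→d2:-→d3:-→d4:-→d5:H1 -> H1
  add 6.182.0.0/15 -> H2 at depth 15
  add 0.0.0.0/0 -> H2 at depth 0
  add 193.107.128.96/28 -> H6 at depth 28
  - 193.107.128.96/28 clear@28
  lookup 144.0.4.251: bits 10010 walk d0:H2→d1:-→d2:-→d3:-→d4:-→d5:H1 -> H1
  add 245.185.50.0/28 -> H3 at depth 28
  add 245.176.0.0/12 -> H0 at depth 12
  add 0.0.0.0/0 -> H0 at depth 0
  lookup 6.182.0.31: bits 000001101011011 walk d0:H0→d1:-→d2:-→d3:-→d4:-→d5:-→d6:-→d7:-→d8:-→d9:-→d10:-→d11:-→d12:-→d13:-→d14:-→d15:H2 -> H2
  add 149.99.0.0/16 -> H2 at depth 16
  add 245.185.50.0/24 -> H0 at depth 24
  add 6.0.0.0/8 -> H0 at depth 8
  add 193.107.128.96/28 -> H3 at depth 28
  add 6.176.0.0/12 -> H2 at depth 12
  add 6.183.86.56/32 -> H4 at depth 32
  add 193.107.128.96/28 -> H1 at depth 28
  lookup 6.183.86.56: bits 00000110101101110101011000111000 walk d0:H0→d1:-→d2:-→d3:-→d4:-→d5:-→d6:-→d7:-→d8:H0→d9:-→d10:-→d11:-→d12:H2→d13:-→d14:-→d15:H2→d16:-→d17:-→d18:-→d19:-→d20:-→d21:-→d22:-→d23:-→d24:-→d25:-→d26:-→d27:-→d28:-→d29:-→d30:-→d31:-→d32:H4 -> H4
  add 193.107.0.0/16 -> H3 at depth 16
  lookup 245.176.0.212: bits 111101011011 walk d0:H0→d1:-→d2:-→d3:-→d4:-→d5:-→d6:-→d7:-→d8:-→d9:-→d10:-→d11:-→d12:H0 -> H0
  add 193.107.128.96/28 -> H3 at depth 28
  lookup 193.107.128.98: bits 1100000101101011100000000110 walk d0:H0→d1:-→d2:-→d3:-→d4:-→d5:-→d6:-→d7:-→d8:-→d9:-→d10:-→d11:-→d12:-→d13:-→d14:-→d15:-→d16:H3→d17:-→d18:-→d19:-→d20:-→d21:-→d22:-→d23:-→d24:-→d25:-→d26:-→d27:-→d28:H3 -> H3
  add 6.183.0.0/16 -> H1 at depth 16
  lookup 6.0.159.2: bits 00000110 walk d0:H0→d1:-→d2:-→d3:-→d4:-→d5:-→d6:-→d7:-→d8:H0 -> H0
  add 193.0.0.0/8 -> H5 at depth 8
  lookup 212.34.91.223: bits 110 walk d0:H0→d1:-→d2:-→d3:- -> H0
  add 128.0.0.0/1 -> H5 at depth 1
  add 245.176.0.0/12 -> H2 at depth 12

== LOOKUPS ==
["H1","H1","H1","H2","H4","H0","H3","H0","H0"]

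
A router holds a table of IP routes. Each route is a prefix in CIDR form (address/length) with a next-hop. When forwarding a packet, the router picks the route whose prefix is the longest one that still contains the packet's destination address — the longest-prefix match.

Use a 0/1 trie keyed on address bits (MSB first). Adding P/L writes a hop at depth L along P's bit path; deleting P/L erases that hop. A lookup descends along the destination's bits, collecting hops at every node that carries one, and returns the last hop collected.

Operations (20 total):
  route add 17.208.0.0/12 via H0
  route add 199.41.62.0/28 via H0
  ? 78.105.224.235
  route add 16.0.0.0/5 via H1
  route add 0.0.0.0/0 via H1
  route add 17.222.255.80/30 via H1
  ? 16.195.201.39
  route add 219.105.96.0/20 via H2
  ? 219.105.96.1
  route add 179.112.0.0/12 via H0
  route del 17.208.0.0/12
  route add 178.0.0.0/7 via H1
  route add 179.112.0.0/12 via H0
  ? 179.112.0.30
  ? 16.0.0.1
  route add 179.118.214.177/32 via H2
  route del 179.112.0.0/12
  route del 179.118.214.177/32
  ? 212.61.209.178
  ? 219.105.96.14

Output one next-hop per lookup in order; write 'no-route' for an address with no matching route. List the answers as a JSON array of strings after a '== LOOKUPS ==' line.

Trace:
  + 17.208.0.0/12 (H0) depth=12
  + 199.41.62.0/28 (H0) depth=28
  Q 78.105.224.235: descend 0 ; hops seen [∅] ; pick no-route
  + 16.0.0.0/5 (H1) depth=5
  + 0.0.0.0/0 (H1) depth=0
  + 17.222.255.80/30 (H1) depth=30
  Q 16.195.201.39: descend 0001000 ; hops seen [H1,H1] ; pick H1
  + 219.105.96.0/20 (H2) depth=20
  Q 219.105.96.1: descend 11011011011010010110 ; hops seen [H1,H2] ; pick H2
  + 179.112.0.0/12 (H0) depth=12
  del 17.208.0.0/12 (clear depth 12)
  + 178.0.0.0/7 (H1) depth=7
  + 179.112.0.0/12 (H0) depth=12
  Q 179.112.0.30: descend 101100110111 ; hops seen [H1,H1,H0] ; pick H0
  Q 16.0.0.1: descend 0001000 ; hops seen [H1,H1] ; pick H1
  + 179.118.214.177/32 (H2) depth=32
  del 179.112.0.0/12 (clear depth 12)
  del 179.118.214.177/32 (clear depth 32)
  Q 212.61.209.178: descend 1101 ; hops seen [H1] ; pick H1
  Q 219.105.96.14: descend 11011011011010010110 ; hops seen [H1,H2] ; pick H2

== LOOKUPS ==
["no-route","H1","H2","H0","H1","H1","H2"]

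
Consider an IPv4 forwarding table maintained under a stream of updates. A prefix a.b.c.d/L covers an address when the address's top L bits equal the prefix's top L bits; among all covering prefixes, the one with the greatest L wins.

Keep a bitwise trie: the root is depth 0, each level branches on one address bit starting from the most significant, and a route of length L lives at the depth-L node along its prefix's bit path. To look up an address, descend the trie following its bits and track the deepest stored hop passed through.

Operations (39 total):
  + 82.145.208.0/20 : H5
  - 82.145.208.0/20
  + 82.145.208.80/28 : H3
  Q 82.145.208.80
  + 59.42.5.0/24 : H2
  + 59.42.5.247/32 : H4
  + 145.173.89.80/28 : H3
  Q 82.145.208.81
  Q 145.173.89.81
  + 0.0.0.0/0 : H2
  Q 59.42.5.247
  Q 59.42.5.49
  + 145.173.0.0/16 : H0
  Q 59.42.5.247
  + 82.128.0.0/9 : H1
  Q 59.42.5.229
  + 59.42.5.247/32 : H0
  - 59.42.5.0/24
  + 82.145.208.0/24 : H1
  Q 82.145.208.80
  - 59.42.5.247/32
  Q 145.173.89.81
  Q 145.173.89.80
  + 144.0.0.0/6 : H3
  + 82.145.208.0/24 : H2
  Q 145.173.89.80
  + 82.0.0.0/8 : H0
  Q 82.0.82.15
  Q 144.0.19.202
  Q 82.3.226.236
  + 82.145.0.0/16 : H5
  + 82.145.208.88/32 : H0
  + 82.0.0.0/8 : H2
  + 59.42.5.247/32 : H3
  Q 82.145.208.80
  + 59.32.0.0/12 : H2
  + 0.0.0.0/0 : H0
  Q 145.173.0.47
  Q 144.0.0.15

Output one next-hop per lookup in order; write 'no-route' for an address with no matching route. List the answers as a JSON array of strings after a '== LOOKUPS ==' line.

Process each operation:
  add 82.145.208.0/20 -> H5 at depth 20
  del 82.145.208.0/20 (clear depth 20)
  add 82.145.208.80/28 -> H3 at depth 28
  lookup 82.145.208.80: bits 0101001010010001110100000101 walk d0:-→d1:-→d2:-→d3:-→d4:-→d5:-→d6:-→d7:-→d8:-→d9:-→d10:-→d11:-→d12:-→d13:-→d14:-→d15:-→d16:-→d17:-→d18:-→d19:-→d20:-→d21:-→d22:-→d23:-→d24:-→d25:-→d26:-→d27:-→d28:H3 -> H3
  add 59.42.5.0/24 -> H2 at depth 24
  add 59.42.5.247/32 -> H4 at depth 32
  add 145.173.89.80/28 -> H3 at depth 28
  lookup 82.145.208.81: bits 0101001010010001110100000101 walk d0:-→d1:-→d2:-→d3:-→d4:-→d5:-→d6:-→d7:-→d8:-→d9:-→d10:-→d11:-→d12:-→d13:-→d14:-→d15:-→d16:-→d17:-→d18:-→d19:-→d20:-→d21:-→d22:-→d23:-→d24:-→d25:-→d26:-→d27:-→d28:H3 -> H3
  lookup 145.173.89.81: bits 1001000110101101010110010101 walk d0:-→d1:-→d2:-→d3:-→d4:-→d5:-→d6:-→d7:-→d8:-→d9:-→d10:-→d11:-→d12:-→d13:-→d14:-→d15:-→d16:-→d17:-→d18:-→d19:-→d20:-→d21:-→d22:-→d23:-→d24:-→d25:-→d26:-→d27:-→d28:H3 -> H3
  add 0.0.0.0/0 -> H2 at depth 0
  lookup 59.42.5.247: bits 00111011001010100000010111110111 walk d0:H2→d1:-→d2:-→d3:-→d4:-→d5:-→d6:-→d7:-→d8:-→d9:-→d10:-→d11:-→d12:-→d13:-→d14:-→d15:-→d16:-→d17:-→d18:-→d19:-→d20:-→d21:-→d22:-→d23:-→d24:H2→d25:-→d26:-→d27:-→d28:-→d29:-→d30:-→d31:-→d32:H4 -> H4
  lookup 59.42.5.49: bits 001110110010101000000101 walk d0:H2→d1:-→d2:-→d3:-→d4:-→d5:-→d6:-→d7:-→d8:-→d9:-→d10:-→d11:-→d12:-→d13:-→d14:-→d15:-→d16:-→d17:-→d18:-→d19:-→d20:-→d21:-→d22:-→d23:-→d24:H2 -> H2
  add 145.173.0.0/16 -> H0 at depth 16
  lookup 59.42.5.247: bits 00111011001010100000010111110111 walk d0:H2→d1:-→d2:-→d3:-→d4:-→d5:-→d6:-→d7:-→d8:-→d9:-→d10:-→d11:-→d12:-→d13:-→d14:-→d15:-→d16:-→d17:-→d18:-→d19:-→d20:-→d21:-→d22:-→d23:-→d24:H2→d25:-→d26:-→d27:-→d28:-→d29:-→d30:-→d31:-→d32:H4 -> H4
  add 82.128.0.0/9 -> H1 at depth 9
  lookup 59.42.5.229: bits 001110110010101000000101111 walk d0:H2→d1:-→d2:-→d3:-→d4:-→d5:-→d6:-→d7:-→d8:-→d9:-→d10:-→d11:-→d12:-→d13:-→d14:-→d15:-→d16:-→d17:-→d18:-→d19:-→d20:-→d21:-→d22:-→d23:-→d24:H2→d25:-→d26:-→d27:- -> H2
  add 59.42.5.247/32 -> H0 at depth 32
  del 59.42.5.0/24 (clear depth 24)
  add 82.145.208.0/24 -> H1 at depth 24
  lookup 82.145.208.80: bits 0101001010010001110100000101 walk d0:H2→d1:-→d2:-→d3:-→d4:-→d5:-→d6:-→d7:-→d8:-→d9:H1→d10:-→d11:-→d12:-→d13:-→d14:-→d15:-→d16:-→d17:-→d18:-→d19:-→d20:-→d21:-→d22:-→d23:-→d24:H1→d25:-→d26:-→d27:-→d28:H3 -> H3
  del 59.42.5.247/32 (clear depth 32)
  lookup 145.173.89.81: bits 1001000110101101010110010101 walk d0:H2→d1:-→d2:-→d3:-→d4:-→d5:-→d6:-→d7:-→d8:-→d9:-→d10:-→d11:-→d12:-→d13:-→d14:-→d15:-→d16:H0→d17:-→d18:-→d19:-→d20:-→d21:-→d22:-→d23:-→d24:-→d25:-→d26:-→d27:-→d28:H3 -> H3
  lookup 145.173.89.80: bits 1001000110101101010110010101 walk d0:H2→d1:-→d2:-→d3:-→d4:-→d5:-→d6:-→d7:-→d8:-→d9:-→d10:-→d11:-→d12:-→d13:-→d14:-→d15:-→d16:H0→d17:-→d18:-→d19:-→d20:-→d21:-→d22:-→d23:-→d24:-→d25:-→d26:-→d27:-→d28:H3 -> H3
  add 144.0.0.0/6 -> H3 at depth 6
  add 82.145.208.0/24 -> H2 at depth 24
  lookup 145.173.89.80: bits 1001000110101101010110010101 walk d0:H2→d1:-→d2:-→d3:-→d4:-→d5:-→d6:H3→d7:-→d8:-→d9:-→d10:-→d11:-→d12:-→d13:-→d14:-→d15:-→d16:H0→d17:-→d18:-→d19:-→d20:-→d21:-→d22:-→d23:-→d24:-→d25:-→d26:-→d27:-→d28:H3 -> H3
  add 82.0.0.0/8 -> H0 at depth 8
  lookup 82.0.82.15: bits 01010010 walk d0:H2→d1:-→d2:-→d3:-→d4:-→d5:-→d6:-→d7:-→d8:H0 -> H0
  lookup 144.0.19.202: bits 1001000 walk d0:H2→d1:-→d2:-→d3:-→d4:-→d5:-→d6:H3→d7:- -> H3
  lookup 82.3.226.236: bits 01010010 walk d0:H2→d1:-→d2:-→d3:-→d4:-→d5:-→d6:-→d7:-→d8:H0 -> H0
  add 82.145.0.0/16 -> H5 at depth 16
  add 82.145.208.88/32 -> H0 at depth 32
  add 82.0.0.0/8 -> H2 at depth 8
  add 59.42.5.247/32 -> H3 at depth 32
  lookup 82.145.208.80: bits 0101001010010001110100000101 walk d0:H2→d1:-→d2:-→d3:-→d4:-→d5:-→d6:-→d7:-→d8:H2→d9:H1→d10:-→d11:-→d12:-→d13:-→d14:-→d15:-→d16:H5→d17:-→d18:-→d19:-→d20:-→d21:-→d22:-→d23:-→d24:H2→d25:-→d26:-→d27:-→d28:H3 -> H3
  add 59.32.0.0/12 -> H2 at depth 12
  add 0.0.0.0/0 -> H0 at depth 0
  lookup 145.173.0.47: bits 10010001101011010 walk d0:H0→d1:-→d2:-→d3:-→d4:-→d5:-→d6:H3→d7:-→d8:-→d9:-→d10:-→d11:-→d12:-→d13:-→d14:-→d15:-→d16:H0→d17:- -> H0
  lookup 144.0.0.15: bits 1001000 walk d0:H0→d1:-→d2:-→d3:-→d4:-→d5:-→d6:H3→d7:- -> H3

== LOOKUPS ==
["H3","H3","H3","H4","H2","H4","H2","H3","H3","H3","H3","H0","H3","H0","H3","H0","H3"]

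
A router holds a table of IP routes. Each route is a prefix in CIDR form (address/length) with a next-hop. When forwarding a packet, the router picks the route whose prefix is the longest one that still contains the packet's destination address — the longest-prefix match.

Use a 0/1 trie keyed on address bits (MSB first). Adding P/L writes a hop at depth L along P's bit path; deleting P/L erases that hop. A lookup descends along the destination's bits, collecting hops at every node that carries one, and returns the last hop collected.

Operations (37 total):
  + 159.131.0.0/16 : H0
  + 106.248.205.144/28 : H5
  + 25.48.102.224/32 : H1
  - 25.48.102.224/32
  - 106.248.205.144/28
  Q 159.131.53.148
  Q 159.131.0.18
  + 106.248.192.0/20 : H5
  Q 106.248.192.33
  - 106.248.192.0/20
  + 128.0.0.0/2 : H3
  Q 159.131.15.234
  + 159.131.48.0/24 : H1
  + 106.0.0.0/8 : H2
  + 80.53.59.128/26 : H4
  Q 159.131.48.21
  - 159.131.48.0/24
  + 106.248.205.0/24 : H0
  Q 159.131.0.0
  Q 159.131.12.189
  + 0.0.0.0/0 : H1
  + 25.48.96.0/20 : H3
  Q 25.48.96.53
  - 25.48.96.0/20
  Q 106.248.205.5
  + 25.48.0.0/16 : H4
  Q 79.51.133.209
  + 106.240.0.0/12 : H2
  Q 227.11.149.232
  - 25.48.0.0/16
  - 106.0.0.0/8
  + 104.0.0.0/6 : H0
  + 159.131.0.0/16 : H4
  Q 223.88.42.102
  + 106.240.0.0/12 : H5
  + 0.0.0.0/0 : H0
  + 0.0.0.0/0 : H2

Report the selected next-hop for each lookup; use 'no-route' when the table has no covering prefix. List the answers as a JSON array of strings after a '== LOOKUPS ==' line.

Trace:
  add 159.131.0.0/16 -> H0 at depth 16
  add 106.248.205.144/28 -> H5 at depth 28
  add 25.48.102.224/32 -> H1 at depth 32
  del 25.48.102.224/32 (clear depth 32)
  del 106.248.205.144/28 (clear depth 28)
  Q 159.131.53.148: descend 1001111110000011 ; hops seen [H0] ; pick H0
  Q 159.131.0.18: descend 1001111110000011 ; hops seen [H0] ; pick H0
  add 106.248.192.0/20 -> H5 at depth 20
  Q 106.248.192.33: descend 01101010111110001100 ; hops seen [H5] ; pick H5
  del 106.248.192.0/20 (clear depth 20)
  add 128.0.0.0/2 -> H3 at depth 2
  Q 159.131.15.234: descend 1001111110000011 ; hops seen [H3,H0] ; pick H0
  add 159.131.48.0/24 -> H1 at depth 24
  add 106.0.0.0/8 -> H2 at depth 8
  add 80.53.59.128/26 -> H4 at depth 26
  Q 159.131.48.21: descend 100111111000001100110000 ; hops seen [H3,H0,H1] ; pick H1
  del 159.131.48.0/24 (clear depth 24)
  add 106.248.205.0/24 -> H0 at depth 24
  Q 159.131.0.0: descend 100111111000001100 ; hops seen [H3,H0] ; pick H0
  Q 159.131.12.189: descend 100111111000001100 ; hops seen [H3,H0] ; pick H0
  add 0.0.0.0/0 -> H1 at depth 0
  add 25.48.96.0/20 -> H3 at depth 20
  Q 25.48.96.53: descend 000110010011000001100 ; hops seen [H1,H3] ; pick H3
  del 25.48.96.0/20 (clear depth 20)
  Q 106.248.205.5: descend 011010101111100011001101 ; hops seen [H1,H2,H0] ; pick H0
  add 25.48.0.0/16 -> H4 at depth 16
  Q 79.51.133.209: descend 010 ; hops seen [H1] ; pick H1
  add 106.240.0.0/12 -> H2 at depth 12
  Q 227.11.149.232: descend 1 ; hops seen [H1] ; pick H1
  del 25.48.0.0/16 (clear depth 16)
  del 106.0.0.0/8 (clear depth 8)
  add 104.0.0.0/6 -> H0 at depth 6
  add 159.131.0.0/16 -> H4 at depth 16
  Q 223.88.42.102: descend 1 ; hops seen [H1] ; pick H1
  add 106.240.0.0/12 -> H5 at depth 12
  add 0.0.0.0/0 -> H0 at depth 0
  add 0.0.0.0/0 -> H2 at depth 0

== LOOKUPS ==
["H0","H0","H5","H0","H1","H0","H0","H3","H0","H1","H1","H1"]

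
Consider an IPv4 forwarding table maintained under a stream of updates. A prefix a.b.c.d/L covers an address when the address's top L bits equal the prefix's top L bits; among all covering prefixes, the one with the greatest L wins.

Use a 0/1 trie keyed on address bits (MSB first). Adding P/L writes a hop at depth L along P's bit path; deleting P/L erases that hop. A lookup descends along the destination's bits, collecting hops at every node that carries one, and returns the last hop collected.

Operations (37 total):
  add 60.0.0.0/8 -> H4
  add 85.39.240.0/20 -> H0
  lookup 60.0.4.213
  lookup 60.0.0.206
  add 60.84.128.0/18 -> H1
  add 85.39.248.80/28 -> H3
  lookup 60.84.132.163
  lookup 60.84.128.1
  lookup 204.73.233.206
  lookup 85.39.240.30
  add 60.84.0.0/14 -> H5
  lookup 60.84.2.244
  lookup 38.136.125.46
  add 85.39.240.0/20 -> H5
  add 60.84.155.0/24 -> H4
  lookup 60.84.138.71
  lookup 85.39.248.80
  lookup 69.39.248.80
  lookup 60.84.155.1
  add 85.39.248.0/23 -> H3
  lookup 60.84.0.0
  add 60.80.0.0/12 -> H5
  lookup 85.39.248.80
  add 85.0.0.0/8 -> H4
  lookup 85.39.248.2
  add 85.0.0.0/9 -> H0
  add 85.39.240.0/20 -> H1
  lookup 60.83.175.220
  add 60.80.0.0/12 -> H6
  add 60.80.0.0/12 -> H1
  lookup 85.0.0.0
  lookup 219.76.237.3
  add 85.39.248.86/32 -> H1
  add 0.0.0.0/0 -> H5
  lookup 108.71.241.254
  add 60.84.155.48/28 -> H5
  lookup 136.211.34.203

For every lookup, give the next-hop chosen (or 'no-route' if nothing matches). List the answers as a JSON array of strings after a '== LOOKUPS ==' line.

Apply in order:
  + 60.0.0.0/8 (H4) depth=8
  + 85.39.240.0/20 (H0) depth=20
  ? 60.0.4.213  path d0:-→d1:-→d2:-→d3:-→d4:-→d5:-→d6:-→d7:-→d8:H4  best=H4
  ? 60.0.0.206  path d0:-→d1:-→d2:-→d3:-→d4:-→d5:-→d6:-→d7:-→d8:H4  best=H4
  + 60.84.128.0/18 (H1) depth=18
  + 85.39.248.80/28 (H3) depth=28
  ? 60.84.132.163  path d0:-→d1:-→d2:-→d3:-→d4:-→d5:-→d6:-→d7:-→d8:H4→d9:-→d10:-→d11:-→d12:-→d13:-→d14:-→d15:-→d16:-→d17:-→d18:H1  best=H1
  ? 60.84.128.1  path d0:-→d1:-→d2:-→d3:-→d4:-→d5:-→d6:-→d7:-→d8:H4→d9:-→d10:-→d11:-→d12:-→d13:-→d14:-→d15:-→d16:-→d17:-→d18:H1  best=H1
  ? 204.73.233.206  path d0:-  best=no-route
  ? 85.39.240.30  path d0:-→d1:-→d2:-→d3:-→d4:-→d5:-→d6:-→d7:-→d8:-→d9:-→d10:-→d11:-→d12:-→d13:-→d14:-→d15:-→d16:-→d17:-→d18:-→d19:-→d20:H0  best=H0
  + 60.84.0.0/14 (H5) depth=14
  ? 60.84.2.244  path d0:-→d1:-→d2:-→d3:-→d4:-→d5:-→d6:-→d7:-→d8:H4→d9:-→d10:-→d11:-→d12:-→d13:-→d14:H5→d15:-→d16:-  best=H5
  ? 38.136.125.46  path d0:-→d1:-→d2:-→d3:-  best=no-route
  + 85.39.240.0/20 (H5) depth=20
  + 60.84.155.0/24 (H4) depth=24
  ? 60.84.138.71  path d0:-→d1:-→d2:-→d3:-→d4:-→d5:-→d6:-→d7:-→d8:H4→d9:-→d10:-→d11:-→d12:-→d13:-→d14:H5→d15:-→d16:-→d17:-→d18:H1→d19:-  best=H1
  ? 85.39.248.80  path d0:-→d1:-→d2:-→d3:-→d4:-→d5:-→d6:-→d7:-→d8:-→d9:-→d10:-→d11:-→d12:-→d13:-→d14:-→d15:-→d16:-→d17:-→d18:-→d19:-→d20:H5→d21:-→d22:-→d23:-→d24:-→d25:-→d26:-→d27:-→d28:H3  best=H3
  ? 69.39.248.80  path d0:-→d1:-→d2:-→d3:-  best=no-route
  ? 60.84.155.1  path d0:-→d1:-→d2:-→d3:-→d4:-→d5:-→d6:-→d7:-→d8:H4→d9:-→d10:-→d11:-→d12:-→d13:-→d14:H5→d15:-→d16:-→d17:-→d18:H1→d19:-→d20:-→d21:-→d22:-→d23:-→d24:H4  best=H4
  + 85.39.248.0/23 (H3) depth=23
  ? 60.84.0.0  path d0:-→d1:-→d2:-→d3:-→d4:-→d5:-→d6:-→d7:-→d8:H4→d9:-→d10:-→d11:-→d12:-→d13:-→d14:H5→d15:-→d16:-  best=H5
  + 60.80.0.0/12 (H5) depth=12
  ? 85.39.248.80  path d0:-→d1:-→d2:-→d3:-→d4:-→d5:-→d6:-→d7:-→d8:-→d9:-→d10:-→d11:-→d12:-→d13:-→d14:-→d15:-→d16:-→d17:-→d18:-→d19:-→d20:H5→d21:-→d22:-→d23:H3→d24:-→d25:-→d26:-→d27:-→d28:H3  best=H3
  + 85.0.0.0/8 (H4) depth=8
  ? 85.39.248.2  path d0:-→d1:-→d2:-→d3:-→d4:-→d5:-→d6:-→d7:-→d8:H4→d9:-→d10:-→d11:-→d12:-→d13:-→d14:-→d15:-→d16:-→d17:-→d18:-→d19:-→d20:H5→d21:-→d22:-→d23:H3→d24:-→d25:-  best=H3
  + 85.0.0.0/9 (H0) depth=9
  + 85.39.240.0/20 (H1) depth=20
  ? 60.83.175.220  path d0:-→d1:-→d2:-→d3:-→d4:-→d5:-→d6:-→d7:-→d8:H4→d9:-→d10:-→d11:-→d12:H5→d13:-  best=H5
  + 60.80.0.0/12 (H6) depth=12
  + 60.80.0.0/12 (H1) depth=12
  ? 85.0.0.0  path d0:-→d1:-→d2:-→d3:-→d4:-→d5:-→d6:-→d7:-→d8:H4→d9:H0→d10:-  best=H0
  ? 219.76.237.3  path d0:-  best=no-route
  + 85.39.248.86/32 (H1) depth=32
  + 0.0.0.0/0 (H5) depth=0
  ? 108.71.241.254  path d0:H5→d1:-→d2:-  best=H5
  + 60.84.155.48/28 (H5) depth=28
  ? 136.211.34.203  path d0:H5  best=H5

== LOOKUPS ==
["H4","H4","H1","H1","no-route","H0","H5","no-route","H1","H3","no-route","H4","H5","H3","H3","H5","H0","no-route","H5","H5"]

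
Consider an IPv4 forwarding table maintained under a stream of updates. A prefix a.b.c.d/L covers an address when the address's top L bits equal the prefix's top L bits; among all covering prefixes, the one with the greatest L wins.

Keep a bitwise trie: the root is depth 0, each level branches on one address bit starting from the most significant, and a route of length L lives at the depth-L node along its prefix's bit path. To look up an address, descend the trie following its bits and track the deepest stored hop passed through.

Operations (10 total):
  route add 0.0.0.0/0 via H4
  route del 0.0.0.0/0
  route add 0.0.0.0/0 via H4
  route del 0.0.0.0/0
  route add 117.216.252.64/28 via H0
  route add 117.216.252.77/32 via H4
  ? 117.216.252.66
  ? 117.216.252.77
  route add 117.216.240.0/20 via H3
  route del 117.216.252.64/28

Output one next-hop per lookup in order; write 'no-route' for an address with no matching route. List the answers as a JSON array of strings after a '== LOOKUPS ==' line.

Apply in order:
  + 0.0.0.0/0 (H4) depth=0
  - 0.0.0.0/0 clear@0
  + 0.0.0.0/0 (H4) depth=0
  - 0.0.0.0/0 clear@0
  + 117.216.252.64/28 (H0) depth=28
  + 117.216.252.77/32 (H4) depth=32
  lookup 117.216.252.66: bits 0111010111011000111111000100 walk d0:-→d1:-→d2:-→d3:-→d4:-→d5:-→d6:-→d7:-→d8:-→d9:-→d10:-→d11:-→d12:-→d13:-→d14:-→d15:-→d16:-→d17:-→d18:-→d19:-→d20:-→d21:-→d22:-→d23:-→d24:-→d25:-→d26:-→d27:-→d28:H0 -> H0
  lookup 117.216.252.77: bits 01110101110110001111110001001101 walk d0:-→d1:-→d2:-→d3:-→d4:-→d5:-→d6:-→d7:-→d8:-→d9:-→d10:-→d11:-→d12:-→d13:-→d14:-→d15:-→d16:-→d17:-→d18:-→d19:-→d20:-→d21:-→d22:-→d23:-→d24:-→d25:-→d26:-→d27:-→d28:H0→d29:-→d30:-→d31:-→d32:H4 -> H4
  + 117.216.240.0/20 (H3) depth=20
  - 117.216.252.64/28 clear@28

== LOOKUPS ==
["H0","H4"]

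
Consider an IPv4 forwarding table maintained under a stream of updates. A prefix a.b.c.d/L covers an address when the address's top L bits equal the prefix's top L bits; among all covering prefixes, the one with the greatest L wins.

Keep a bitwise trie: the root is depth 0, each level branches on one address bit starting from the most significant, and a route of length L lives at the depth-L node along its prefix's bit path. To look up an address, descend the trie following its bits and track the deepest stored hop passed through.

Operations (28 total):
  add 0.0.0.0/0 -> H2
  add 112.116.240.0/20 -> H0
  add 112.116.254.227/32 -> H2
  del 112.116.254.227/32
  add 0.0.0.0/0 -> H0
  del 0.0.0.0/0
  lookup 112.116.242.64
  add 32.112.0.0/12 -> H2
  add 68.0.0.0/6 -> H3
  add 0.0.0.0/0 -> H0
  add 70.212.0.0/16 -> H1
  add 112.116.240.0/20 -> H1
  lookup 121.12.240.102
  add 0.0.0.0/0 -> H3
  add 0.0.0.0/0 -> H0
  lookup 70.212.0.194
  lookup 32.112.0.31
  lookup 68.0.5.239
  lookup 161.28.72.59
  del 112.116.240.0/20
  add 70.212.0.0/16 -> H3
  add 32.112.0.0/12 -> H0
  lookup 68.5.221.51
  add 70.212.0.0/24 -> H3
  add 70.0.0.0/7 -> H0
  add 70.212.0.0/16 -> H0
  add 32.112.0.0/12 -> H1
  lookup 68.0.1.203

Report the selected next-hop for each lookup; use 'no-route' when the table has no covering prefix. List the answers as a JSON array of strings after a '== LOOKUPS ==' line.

Process each operation:
  + 0.0.0.0/0 (H2) depth=0
  + 112.116.240.0/20 (H0) depth=20
  + 112.116.254.227/32 (H2) depth=32
  - 112.116.254.227/32 clear@32
  + 0.0.0.0/0 (H0) depth=0
  - 0.0.0.0/0 clear@0
  lookup 112.116.242.64: bits 01110000011101001111 walk d0:-→d1:-→d2:-→d3:-→d4:-→d5:-→d6:-→d7:-→d8:-→d9:-→d10:-→d11:-→d12:-→d13:-→d14:-→d15:-→d16:-→d17:-→d18:-→d19:-→d20:H0 -> H0
  + 32.112.0.0/12 (H2) depth=12
  + 68.0.0.0/6 (H3) depth=6
  + 0.0.0.0/0 (H0) depth=0
  + 70.212.0.0/16 (H1) depth=16
  + 112.116.240.0/20 (H1) depth=20
  lookup 121.12.240.102: bits 0111 walk d0:H0→d1:-→d2:-→d3:-→d4:- -> H0
  + 0.0.0.0/0 (H3) depth=0
  + 0.0.0.0/0 (H0) depth=0
  lookup 70.212.0.194: bits 0100011011010100 walk d0:H0→d1:-→d2:-→d3:-→d4:-→d5:-→d6:H3→d7:-→d8:-→d9:-→d10:-→d11:-→d12:-→d13:-→d14:-→d15:-→d16:H1 -> H1
  lookup 32.112.0.31: bits 001000000111 walk d0:H0→d1:-→d2:-→d3:-→d4:-→d5:-→d6:-→d7:-→d8:-→d9:-→d10:-→d11:-→d12:H2 -> H2
  lookup 68.0.5.239: bits 010001 walk d0:H0→d1:-→d2:-→d3:-→d4:-→d5:-→d6:H3 -> H3
  lookup 161.28.72.59: bits ε walk d0:H0 -> H0
  - 112.116.240.0/20 clear@20
  + 70.212.0.0/16 (H3) depth=16
  + 32.112.0.0/12 (H0) depth=12
  lookup 68.5.221.51: bits 010001 walk d0:H0→d1:-→d2:-→d3:-→d4:-→d5:-→d6:H3 -> H3
  + 70.212.0.0/24 (H3) depth=24
  + 70.0.0.0/7 (H0) depth=7
  + 70.212.0.0/16 (H0) depth=16
  + 32.112.0.0/12 (H1) depth=12
  lookup 68.0.1.203: bits 010001 walk d0:H0→d1:-→d2:-→d3:-→d4:-→d5:-→d6:H3 -> H3

== LOOKUPS ==
["H0","H0","H1","H2","H3","H0","H3","H3"]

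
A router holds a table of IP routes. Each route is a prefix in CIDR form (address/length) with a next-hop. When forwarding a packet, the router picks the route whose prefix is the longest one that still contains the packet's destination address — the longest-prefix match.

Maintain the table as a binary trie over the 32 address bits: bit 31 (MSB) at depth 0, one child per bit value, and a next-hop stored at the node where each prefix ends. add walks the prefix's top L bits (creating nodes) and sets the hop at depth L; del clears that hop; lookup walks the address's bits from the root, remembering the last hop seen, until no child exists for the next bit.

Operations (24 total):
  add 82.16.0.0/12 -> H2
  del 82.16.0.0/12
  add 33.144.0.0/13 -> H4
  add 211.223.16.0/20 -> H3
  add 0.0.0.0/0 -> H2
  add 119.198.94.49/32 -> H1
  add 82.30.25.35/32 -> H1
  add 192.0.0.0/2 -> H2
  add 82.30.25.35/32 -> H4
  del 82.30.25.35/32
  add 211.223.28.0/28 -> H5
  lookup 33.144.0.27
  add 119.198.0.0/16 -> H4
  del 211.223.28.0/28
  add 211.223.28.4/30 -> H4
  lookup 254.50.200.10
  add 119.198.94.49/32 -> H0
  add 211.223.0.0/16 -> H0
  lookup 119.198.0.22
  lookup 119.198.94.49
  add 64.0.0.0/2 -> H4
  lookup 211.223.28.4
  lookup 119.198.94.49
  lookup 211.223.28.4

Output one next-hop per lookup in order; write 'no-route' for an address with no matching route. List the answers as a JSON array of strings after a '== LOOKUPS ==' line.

Apply in order:
  + 82.16.0.0/12 (H2) depth=12
  del 82.16.0.0/12 (clear depth 12)
  + 33.144.0.0/13 (H4) depth=13
  + 211.223.16.0/20 (H3) depth=20
  + 0.0.0.0/0 (H2) depth=0
  + 119.198.94.49/32 (H1) depth=32
  + 82.30.25.35/32 (H1) depth=32
  + 192.0.0.0/2 (H2) depth=2
  + 82.30.25.35/32 (H4) depth=32
  del 82.30.25.35/32 (clear depth 32)
  + 211.223.28.0/28 (H5) depth=28
  Q 33.144.0.27: descend 0010000110010 ; hops seen [H2,H4] ; pick H4
  + 119.198.0.0/16 (H4) depth=16
  del 211.223.28.0/28 (clear depth 28)
  + 211.223.28.4/30 (H4) depth=30
  Q 254.50.200.10: descend 11 ; hops seen [H2,H2] ; pick H2
  + 119.198.94.49/32 (H0) depth=32
  + 211.223.0.0/16 (H0) depth=16
  Q 119.198.0.22: descend 01110111110001100 ; hops seen [H2,H4] ; pick H4
  Q 119.198.94.49: descend 01110111110001100101111000110001 ; hops seen [H2,H4,H0] ; pick H0
  + 64.0.0.0/2 (H4) depth=2
  Q 211.223.28.4: descend 110100111101111100011100000001 ; hops seen [H2,H2,H0,H3,H4] ; pick H4
  Q 119.198.94.49: descend 01110111110001100101111000110001 ; hops seen [H2,H4,H4,H0] ; pick H0
  Q 211.223.28.4: descend 110100111101111100011100000001 ; hops seen [H2,H2,H0,H3,H4] ; pick H4

== LOOKUPS ==
["H4","H2","H4","H0","H4","H0","H4"]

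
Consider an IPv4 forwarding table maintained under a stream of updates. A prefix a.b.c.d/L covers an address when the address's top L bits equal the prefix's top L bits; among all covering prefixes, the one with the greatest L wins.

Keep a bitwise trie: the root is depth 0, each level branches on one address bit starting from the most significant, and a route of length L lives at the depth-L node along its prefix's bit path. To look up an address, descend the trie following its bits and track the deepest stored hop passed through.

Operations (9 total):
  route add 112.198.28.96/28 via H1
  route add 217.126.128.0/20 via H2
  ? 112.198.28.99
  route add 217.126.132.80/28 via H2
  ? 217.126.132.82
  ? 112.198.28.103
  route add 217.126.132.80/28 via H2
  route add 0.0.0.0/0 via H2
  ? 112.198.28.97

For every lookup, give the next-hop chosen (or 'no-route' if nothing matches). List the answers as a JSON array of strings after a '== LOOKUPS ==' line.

Trace:
  add 112.198.28.96/28 -> H1 at depth 28
  add 217.126.128.0/20 -> H2 at depth 20
  lookup 112.198.28.99: bits 0111000011000110000111000110 walk d0:-→d1:-→d2:-→d3:-→d4:-→d5:-→d6:-→d7:-→d8:-→d9:-→d10:-→d11:-→d12:-→d13:-→d14:-→d15:-→d16:-→d17:-→d18:-→d19:-→d20:-→d21:-→d22:-→d23:-→d24:-→d25:-→d26:-→d27:-→d28:H1 -> H1
  add 217.126.132.80/28 -> H2 at depth 28
  lookup 217.126.132.82: bits 1101100101111110100001000101 walk d0:-→d1:-→d2:-→d3:-→d4:-→d5:-→d6:-→d7:-→d8:-→d9:-→d10:-→d11:-→d12:-→d13:-→d14:-→d15:-→d16:-→d17:-→d18:-→d19:-→d20:H2→d21:-→d22:-→d23:-→d24:-→d25:-→d26:-→d27:-→d28:H2 -> H2
  lookup 112.198.28.103: bits 0111000011000110000111000110 walk d0:-→d1:-→d2:-→d3:-→d4:-→d5:-→d6:-→d7:-→d8:-→d9:-→d10:-→d11:-→d12:-→d13:-→d14:-→d15:-→d16:-→d17:-→d18:-→d19:-→d20:-→d21:-→d22:-→d23:-→d24:-→d25:-→d26:-→d27:-→d28:H1 -> H1
  add 217.126.132.80/28 -> H2 at depth 28
  add 0.0.0.0/0 -> H2 at depth 0
  lookup 112.198.28.97: bits 0111000011000110000111000110 walk d0:H2→d1:-→d2:-→d3:-→d4:-→d5:-→d6:-→d7:-→d8:-→d9:-→d10:-→d11:-→d12:-→d13:-→d14:-→d15:-→d16:-→d17:-→d18:-→d19:-→d20:-→d21:-→d22:-→d23:-→d24:-→d25:-→d26:-→d27:-→d28:H1 -> H1

== LOOKUPS ==
["H1","H2","H1","H1"]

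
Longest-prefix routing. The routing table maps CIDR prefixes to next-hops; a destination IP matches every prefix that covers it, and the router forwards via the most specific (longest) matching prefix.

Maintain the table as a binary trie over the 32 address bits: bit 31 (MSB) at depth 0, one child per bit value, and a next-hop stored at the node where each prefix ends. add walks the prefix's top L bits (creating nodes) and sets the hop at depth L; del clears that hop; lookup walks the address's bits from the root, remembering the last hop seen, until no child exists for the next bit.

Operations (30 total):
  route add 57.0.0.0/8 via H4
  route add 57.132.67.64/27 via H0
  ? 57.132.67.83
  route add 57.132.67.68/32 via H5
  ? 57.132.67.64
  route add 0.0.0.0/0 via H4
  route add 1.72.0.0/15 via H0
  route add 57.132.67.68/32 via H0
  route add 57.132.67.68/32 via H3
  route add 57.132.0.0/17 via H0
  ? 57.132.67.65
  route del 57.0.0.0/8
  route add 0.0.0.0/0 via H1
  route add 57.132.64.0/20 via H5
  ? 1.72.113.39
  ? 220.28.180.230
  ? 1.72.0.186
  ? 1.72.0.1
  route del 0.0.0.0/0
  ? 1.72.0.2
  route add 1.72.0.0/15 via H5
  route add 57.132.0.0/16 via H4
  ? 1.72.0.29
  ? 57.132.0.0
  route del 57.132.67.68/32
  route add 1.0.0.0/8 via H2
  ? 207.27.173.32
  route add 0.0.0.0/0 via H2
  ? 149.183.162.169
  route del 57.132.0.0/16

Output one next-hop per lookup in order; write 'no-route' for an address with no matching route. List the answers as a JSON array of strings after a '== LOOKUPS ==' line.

Process each operation:
  add 57.0.0.0/8 -> H4 at depth 8
  add 57.132.67.64/27 -> H0 at depth 27
  ? 57.132.67.83  path d0:-→d1:-→d2:-→d3:-→d4:-→d5:-→d6:-→d7:-→d8:H4→d9:-→d10:-→d11:-→d12:-→d13:-→d14:-→d15:-→d16:-→d17:-→d18:-→d19:-→d20:-→d21:-→d22:-→d23:-→d24:-→d25:-→d26:-→d27:H0  best=H0
  add 57.132.67.68/32 -> H5 at depth 32
  ? 57.132.67.64  path d0:-→d1:-→d2:-→d3:-→d4:-→d5:-→d6:-→d7:-→d8:H4→d9:-→d10:-→d11:-→d12:-→d13:-→d14:-→d15:-→d16:-→d17:-→d18:-→d19:-→d20:-→d21:-→d22:-→d23:-→d24:-→d25:-→d26:-→d27:H0→d28:-→d29:-  best=H0
  add 0.0.0.0/0 -> H4 at depth 0
  add 1.72.0.0/15 -> H0 at depth 15
  add 57.132.67.68/32 -> H0 at depth 32
  add 57.132.67.68/32 -> H3 at depth 32
  add 57.132.0.0/17 -> H0 at depth 17
  ? 57.132.67.65  path d0:H4→d1:-→d2:-→d3:-→d4:-→d5:-→d6:-→d7:-→d8:H4→d9:-→d10:-→d11:-→d12:-→d13:-→d14:-→d15:-→d16:-→d17:H0→d18:-→d19:-→d20:-→d21:-→d22:-→d23:-→d24:-→d25:-→d26:-→d27:H0→d28:-→d29:-  best=H0
  - 57.0.0.0/8 clear@8
  add 0.0.0.0/0 -> H1 at depth 0
  add 57.132.64.0/20 -> H5 at depth 20
  ? 1.72.113.39  path d0:H1→d1:-→d2:-→d3:-→d4:-→d5:-→d6:-→d7:-→d8:-→d9:-→d10:-→d11:-→d12:-→d13:-→d14:-→d15:H0  best=H0
  ? 220.28.180.230  path d0:H1  best=H1
  ? 1.72.0.186  path d0:H1→d1:-→d2:-→d3:-→d4:-→d5:-→d6:-→d7:-→d8:-→d9:-→d10:-→d11:-→d12:-→d13:-→d14:-→d15:H0  best=H0
  ? 1.72.0.1  path d0:H1→d1:-→d2:-→d3:-→d4:-→d5:-→d6:-→d7:-→d8:-→d9:-→d10:-→d11:-→d12:-→d13:-→d14:-→d15:H0  best=H0
  - 0.0.0.0/0 clear@0
  ? 1.72.0.2  path d0:-→d1:-→d2:-→d3:-→d4:-→d5:-→d6:-→d7:-→d8:-→d9:-→d10:-→d11:-→d12:-→d13:-→d14:-→d15:H0  best=H0
  add 1.72.0.0/15 -> H5 at depth 15
  add 57.132.0.0/16 -> H4 at depth 16
  ? 1.72.0.29  path d0:-→d1:-→d2:-→d3:-→d4:-→d5:-→d6:-→d7:-→d8:-→d9:-→d10:-→d11:-→d12:-→d13:-→d14:-→d15:H5  best=H5
  ? 57.132.0.0  path d0:-→d1:-→d2:-→d3:-→d4:-→d5:-→d6:-→d7:-→d8:-→d9:-→d10:-→d11:-→d12:-→d13:-→d14:-→d15:-→d16:H4→d17:H0  best=H0
  - 57.132.67.68/32 clear@32
  add 1.0.0.0/8 -> H2 at depth 8
  ? 207.27.173.32  path d0:-  best=no-route
  add 0.0.0.0/0 -> H2 at depth 0
  ? 149.183.162.169  path d0:H2  best=H2
  - 57.132.0.0/16 clear@16

== LOOKUPS ==
["H0","H0","H0","H0","H1","H0","H0","H0","H5","H0","no-route","H2"]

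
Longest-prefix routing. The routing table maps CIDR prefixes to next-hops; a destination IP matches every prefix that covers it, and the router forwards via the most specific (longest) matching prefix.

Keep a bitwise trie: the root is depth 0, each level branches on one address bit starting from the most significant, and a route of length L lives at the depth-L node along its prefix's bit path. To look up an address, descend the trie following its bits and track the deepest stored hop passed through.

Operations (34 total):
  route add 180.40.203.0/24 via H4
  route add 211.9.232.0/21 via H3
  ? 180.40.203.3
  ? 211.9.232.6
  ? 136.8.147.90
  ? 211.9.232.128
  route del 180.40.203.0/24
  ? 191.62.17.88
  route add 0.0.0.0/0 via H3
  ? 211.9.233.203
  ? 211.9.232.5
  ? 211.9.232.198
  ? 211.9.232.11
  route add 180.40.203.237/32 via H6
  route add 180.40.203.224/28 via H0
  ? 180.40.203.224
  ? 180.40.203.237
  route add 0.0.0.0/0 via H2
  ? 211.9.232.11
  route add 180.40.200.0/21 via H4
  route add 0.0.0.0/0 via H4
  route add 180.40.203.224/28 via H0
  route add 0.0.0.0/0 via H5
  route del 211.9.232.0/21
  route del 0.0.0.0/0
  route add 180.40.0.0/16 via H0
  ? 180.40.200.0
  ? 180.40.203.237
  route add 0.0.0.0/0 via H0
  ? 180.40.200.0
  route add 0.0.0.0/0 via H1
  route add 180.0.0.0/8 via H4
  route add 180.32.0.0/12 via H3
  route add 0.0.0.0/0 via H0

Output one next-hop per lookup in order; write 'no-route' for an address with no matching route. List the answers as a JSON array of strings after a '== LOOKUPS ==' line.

Trace:
  add 180.40.203.0/24 -> H4 at depth 24
  add 211.9.232.0/21 -> H3 at depth 21
  ? 180.40.203.3  path d0:-→d1:-→d2:-→d3:-→d4:-→d5:-→d6:-→d7:-→d8:-→d9:-→d10:-→d11:-→d12:-→d13:-→d14:-→d15:-→d16:-→d17:-→d18:-→d19:-→d20:-→d21:-→d22:-→d23:-→d24:H4  best=H4
  ? 211.9.232.6  path d0:-→d1:-→d2:-→d3:-→d4:-→d5:-→d6:-→d7:-→d8:-→d9:-→d10:-→d11:-→d12:-→d13:-→d14:-→d15:-→d16:-→d17:-→d18:-→d19:-→d20:-→d21:H3  best=H3
  ? 136.8.147.90  path d0:-→d1:-→d2:-  best=no-route
  ? 211.9.232.128  path d0:-→d1:-→d2:-→d3:-→d4:-→d5:-→d6:-→d7:-→d8:-→d9:-→d10:-→d11:-→d12:-→d13:-→d14:-→d15:-→d16:-→d17:-→d18:-→d19:-→d20:-→d21:H3  best=H3
  del 180.40.203.0/24 (clear depth 24)
  ? 191.62.17.88  path d0:-→d1:-→d2:-→d3:-→d4:-  best=no-route
  add 0.0.0.0/0 -> H3 at depth 0
  ? 211.9.233.203  path d0:H3→d1:-→d2:-→d3:-→d4:-→d5:-→d6:-→d7:-→d8:-→d9:-→d10:-→d11:-→d12:-→d13:-→d14:-→d15:-→d16:-→d17:-→d18:-→d19:-→d20:-→d21:H3  best=H3
  ? 211.9.232.5  path d0:H3→d1:-→d2:-→d3:-→d4:-→d5:-→d6:-→d7:-→d8:-→d9:-→d10:-→d11:-→d12:-→d13:-→d14:-→d15:-→d16:-→d17:-→d18:-→d19:-→d20:-→d21:H3  best=H3
  ? 211.9.232.198  path d0:H3→d1:-→d2:-→d3:-→d4:-→d5:-→d6:-→d7:-→d8:-→d9:-→d10:-→d11:-→d12:-→d13:-→d14:-→d15:-→d16:-→d17:-→d18:-→d19:-→d20:-→d21:H3  best=H3
  ? 211.9.232.11  path d0:H3→d1:-→d2:-→d3:-→d4:-→d5:-→d6:-→d7:-→d8:-→d9:-→d10:-→d11:-→d12:-→d13:-→d14:-→d15:-→d16:-→d17:-→d18:-→d19:-→d20:-→d21:H3  best=H3
  add 180.40.203.237/32 -> H6 at depth 32
  add 180.40.203.224/28 -> H0 at depth 28
  ? 180.40.203.224  path d0:H3→d1:-→d2:-→d3:-→d4:-→d5:-→d6:-→d7:-→d8:-→d9:-→d10:-→d11:-→d12:-→d13:-→d14:-→d15:-→d16:-→d17:-→d18:-→d19:-→d20:-→d21:-→d22:-→d23:-→d24:-→d25:-→d26:-→d27:-→d28:H0  best=H0
  ? 180.40.203.237  path d0:H3→d1:-→d2:-→d3:-→d4:-→d5:-→d6:-→d7:-→d8:-→d9:-→d10:-→d11:-→d12:-→d13:-→d14:-→d15:-→d16:-→d17:-→d18:-→d19:-→d20:-→d21:-→d22:-→d23:-→d24:-→d25:-→d26:-→d27:-→d28:H0→d29:-→d30:-→d31:-→d32:H6  best=H6
  add 0.0.0.0/0 -> H2 at depth 0
  ? 211.9.232.11  path d0:H2→d1:-→d2:-→d3:-→d4:-→d5:-→d6:-→d7:-→d8:-→d9:-→d10:-→d11:-→d12:-→d13:-→d14:-→d15:-→d16:-→d17:-→d18:-→d19:-→d20:-→d21:H3  best=H3
  add 180.40.200.0/21 -> H4 at depth 21
  add 0.0.0.0/0 -> H4 at depth 0
  add 180.40.203.224/28 -> H0 at depth 28
  add 0.0.0.0/0 -> H5 at depth 0
  del 211.9.232.0/21 (clear depth 21)
  del 0.0.0.0/0 (clear depth 0)
  add 180.40.0.0/16 -> H0 at depth 16
  ? 180.40.200.0  path d0:-→d1:-→d2:-→d3:-→d4:-→d5:-→d6:-→d7:-→d8:-→d9:-→d10:-→d11:-→d12:-→d13:-→d14:-→d15:-→d16:H0→d17:-→d18:-→d19:-→d20:-→d21:H4→d22:-  best=H4
  ? 180.40.203.237  path d0:-→d1:-→d2:-→d3:-→d4:-→d5:-→d6:-→d7:-→d8:-→d9:-→d10:-→d11:-→d12:-→d13:-→d14:-→d15:-→d16:H0→d17:-→d18:-→d19:-→d20:-→d21:H4→d22:-→d23:-→d24:-→d25:-→d26:-→d27:-→d28:H0→d29:-→d30:-→d31:-→d32:H6  best=H6
  add 0.0.0.0/0 -> H0 at depth 0
  ? 180.40.200.0  path d0:H0→d1:-→d2:-→d3:-→d4:-→d5:-→d6:-→d7:-→d8:-→d9:-→d10:-→d11:-→d12:-→d13:-→d14:-→d15:-→d16:H0→d17:-→d18:-→d19:-→d20:-→d21:H4→d22:-  best=H4
  add 0.0.0.0/0 -> H1 at depth 0
  add 180.0.0.0/8 -> H4 at depth 8
  add 180.32.0.0/12 -> H3 at depth 12
  add 0.0.0.0/0 -> H0 at depth 0

== LOOKUPS ==
["H4","H3","no-route","H3","no-route","H3","H3","H3","H3","H0","H6","H3","H4","H6","H4"]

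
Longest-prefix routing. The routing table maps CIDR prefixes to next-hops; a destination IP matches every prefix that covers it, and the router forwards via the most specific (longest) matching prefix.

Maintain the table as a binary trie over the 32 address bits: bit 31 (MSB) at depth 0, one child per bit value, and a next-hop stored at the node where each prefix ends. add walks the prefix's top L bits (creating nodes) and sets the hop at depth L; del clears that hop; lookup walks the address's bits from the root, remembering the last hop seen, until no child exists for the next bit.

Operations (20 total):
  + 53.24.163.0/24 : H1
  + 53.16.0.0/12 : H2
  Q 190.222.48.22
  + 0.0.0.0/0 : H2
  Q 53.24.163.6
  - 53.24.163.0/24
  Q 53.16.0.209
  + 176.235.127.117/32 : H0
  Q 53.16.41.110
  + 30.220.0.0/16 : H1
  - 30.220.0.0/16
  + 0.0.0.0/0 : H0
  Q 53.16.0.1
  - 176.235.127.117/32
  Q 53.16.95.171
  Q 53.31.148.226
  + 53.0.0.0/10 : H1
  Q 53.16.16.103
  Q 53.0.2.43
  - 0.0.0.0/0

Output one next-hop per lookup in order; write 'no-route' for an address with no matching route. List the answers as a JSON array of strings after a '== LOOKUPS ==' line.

Process each operation:
  add 53.24.163.0/24 -> H1 at depth 24
  add 53.16.0.0/12 -> H2 at depth 12
  Q 190.222.48.22: descend ε ; hops seen [∅] ; pick no-route
  add 0.0.0.0/0 -> H2 at depth 0
  Q 53.24.163.6: descend 001101010001100010100011 ; hops seen [H2,H2,H1] ; pick H1
  - 53.24.163.0/24 clear@24
  Q 53.16.0.209: descend 001101010001 ; hops seen [H2,H2] ; pick H2
  add 176.235.127.117/32 -> H0 at depth 32
  Q 53.16.41.110: descend 001101010001 ; hops seen [H2,H2] ; pick H2
  add 30.220.0.0/16 -> H1 at depth 16
  - 30.220.0.0/16 clear@16
  add 0.0.0.0/0 -> H0 at depth 0
  Q 53.16.0.1: descend 001101010001 ; hops seen [H0,H2] ; pick H2
  - 176.235.127.117/32 clear@32
  Q 53.16.95.171: descend 001101010001 ; hops seen [H0,H2] ; pick H2
  Q 53.31.148.226: descend 0011010100011 ; hops seen [H0,H2] ; pick H2
  add 53.0.0.0/10 -> H1 at depth 10
  Q 53.16.16.103: descend 001101010001 ; hops seen [H0,H1,H2] ; pick H2
  Q 53.0.2.43: descend 00110101000 ; hops seen [H0,H1] ; pick H1
  - 0.0.0.0/0 clear@0

== LOOKUPS ==
["no-route","H1","H2","H2","H2","H2","H2","H2","H1"]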